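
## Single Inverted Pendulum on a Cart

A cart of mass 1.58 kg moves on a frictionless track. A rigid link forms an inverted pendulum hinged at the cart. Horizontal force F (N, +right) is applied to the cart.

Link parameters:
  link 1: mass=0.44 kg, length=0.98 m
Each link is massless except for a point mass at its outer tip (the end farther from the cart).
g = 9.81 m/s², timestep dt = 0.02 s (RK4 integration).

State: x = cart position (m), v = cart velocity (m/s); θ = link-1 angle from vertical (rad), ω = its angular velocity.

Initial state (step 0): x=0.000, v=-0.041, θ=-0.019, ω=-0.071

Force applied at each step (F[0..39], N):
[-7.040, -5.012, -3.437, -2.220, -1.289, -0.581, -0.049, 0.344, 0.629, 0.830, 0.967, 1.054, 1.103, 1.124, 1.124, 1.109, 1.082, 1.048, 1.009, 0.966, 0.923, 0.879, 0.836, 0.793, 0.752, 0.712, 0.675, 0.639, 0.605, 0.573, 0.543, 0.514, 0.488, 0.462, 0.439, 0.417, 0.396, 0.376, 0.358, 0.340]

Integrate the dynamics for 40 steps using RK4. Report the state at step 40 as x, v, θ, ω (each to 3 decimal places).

apply F[0]=-7.040 → step 1: x=-0.002, v=-0.129, θ=-0.020, ω=0.015
apply F[1]=-5.012 → step 2: x=-0.005, v=-0.191, θ=-0.019, ω=0.075
apply F[2]=-3.437 → step 3: x=-0.009, v=-0.234, θ=-0.017, ω=0.115
apply F[3]=-2.220 → step 4: x=-0.014, v=-0.261, θ=-0.014, ω=0.139
apply F[4]=-1.289 → step 5: x=-0.019, v=-0.277, θ=-0.011, ω=0.153
apply F[5]=-0.581 → step 6: x=-0.025, v=-0.284, θ=-0.008, ω=0.158
apply F[6]=-0.049 → step 7: x=-0.031, v=-0.284, θ=-0.005, ω=0.157
apply F[7]=+0.344 → step 8: x=-0.036, v=-0.279, θ=-0.002, ω=0.151
apply F[8]=+0.629 → step 9: x=-0.042, v=-0.271, θ=0.001, ω=0.143
apply F[9]=+0.830 → step 10: x=-0.047, v=-0.261, θ=0.004, ω=0.133
apply F[10]=+0.967 → step 11: x=-0.052, v=-0.249, θ=0.006, ω=0.122
apply F[11]=+1.054 → step 12: x=-0.057, v=-0.236, θ=0.009, ω=0.110
apply F[12]=+1.103 → step 13: x=-0.062, v=-0.223, θ=0.011, ω=0.098
apply F[13]=+1.124 → step 14: x=-0.066, v=-0.209, θ=0.012, ω=0.087
apply F[14]=+1.124 → step 15: x=-0.070, v=-0.196, θ=0.014, ω=0.075
apply F[15]=+1.109 → step 16: x=-0.074, v=-0.182, θ=0.016, ω=0.065
apply F[16]=+1.082 → step 17: x=-0.077, v=-0.170, θ=0.017, ω=0.055
apply F[17]=+1.048 → step 18: x=-0.081, v=-0.157, θ=0.018, ω=0.046
apply F[18]=+1.009 → step 19: x=-0.084, v=-0.145, θ=0.019, ω=0.038
apply F[19]=+0.966 → step 20: x=-0.087, v=-0.134, θ=0.019, ω=0.030
apply F[20]=+0.923 → step 21: x=-0.089, v=-0.124, θ=0.020, ω=0.023
apply F[21]=+0.879 → step 22: x=-0.091, v=-0.114, θ=0.020, ω=0.017
apply F[22]=+0.836 → step 23: x=-0.094, v=-0.104, θ=0.020, ω=0.011
apply F[23]=+0.793 → step 24: x=-0.096, v=-0.095, θ=0.021, ω=0.006
apply F[24]=+0.752 → step 25: x=-0.097, v=-0.087, θ=0.021, ω=0.002
apply F[25]=+0.712 → step 26: x=-0.099, v=-0.079, θ=0.021, ω=-0.002
apply F[26]=+0.675 → step 27: x=-0.101, v=-0.071, θ=0.021, ω=-0.006
apply F[27]=+0.639 → step 28: x=-0.102, v=-0.065, θ=0.020, ω=-0.009
apply F[28]=+0.605 → step 29: x=-0.103, v=-0.058, θ=0.020, ω=-0.011
apply F[29]=+0.573 → step 30: x=-0.104, v=-0.052, θ=0.020, ω=-0.013
apply F[30]=+0.543 → step 31: x=-0.105, v=-0.046, θ=0.020, ω=-0.015
apply F[31]=+0.514 → step 32: x=-0.106, v=-0.041, θ=0.019, ω=-0.017
apply F[32]=+0.488 → step 33: x=-0.107, v=-0.035, θ=0.019, ω=-0.018
apply F[33]=+0.462 → step 34: x=-0.108, v=-0.031, θ=0.019, ω=-0.019
apply F[34]=+0.439 → step 35: x=-0.108, v=-0.026, θ=0.018, ω=-0.020
apply F[35]=+0.417 → step 36: x=-0.109, v=-0.022, θ=0.018, ω=-0.021
apply F[36]=+0.396 → step 37: x=-0.109, v=-0.018, θ=0.017, ω=-0.022
apply F[37]=+0.376 → step 38: x=-0.109, v=-0.014, θ=0.017, ω=-0.022
apply F[38]=+0.358 → step 39: x=-0.110, v=-0.010, θ=0.017, ω=-0.023
apply F[39]=+0.340 → step 40: x=-0.110, v=-0.007, θ=0.016, ω=-0.023

Answer: x=-0.110, v=-0.007, θ=0.016, ω=-0.023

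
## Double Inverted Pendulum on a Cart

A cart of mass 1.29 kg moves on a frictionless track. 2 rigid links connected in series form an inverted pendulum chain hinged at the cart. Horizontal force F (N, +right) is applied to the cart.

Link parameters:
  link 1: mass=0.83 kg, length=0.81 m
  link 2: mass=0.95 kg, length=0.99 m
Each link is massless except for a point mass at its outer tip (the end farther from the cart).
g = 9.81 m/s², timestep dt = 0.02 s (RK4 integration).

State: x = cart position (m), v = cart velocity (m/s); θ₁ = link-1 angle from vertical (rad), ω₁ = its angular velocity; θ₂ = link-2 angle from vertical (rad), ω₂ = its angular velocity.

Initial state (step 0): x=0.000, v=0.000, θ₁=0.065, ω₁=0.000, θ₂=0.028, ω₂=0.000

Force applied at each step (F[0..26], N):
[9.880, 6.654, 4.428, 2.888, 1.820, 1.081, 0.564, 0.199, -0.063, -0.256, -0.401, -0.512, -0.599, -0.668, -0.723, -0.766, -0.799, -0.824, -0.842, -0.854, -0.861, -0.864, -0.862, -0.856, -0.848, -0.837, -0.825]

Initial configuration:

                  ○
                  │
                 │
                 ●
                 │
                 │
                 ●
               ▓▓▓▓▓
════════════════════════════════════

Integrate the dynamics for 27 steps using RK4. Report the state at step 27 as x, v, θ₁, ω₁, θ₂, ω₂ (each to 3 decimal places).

Answer: x=0.124, v=0.116, θ₁=-0.015, ω₁=-0.024, θ₂=-0.006, ω₂=-0.038

Derivation:
apply F[0]=+9.880 → step 1: x=0.001, v=0.135, θ₁=0.064, ω₁=-0.140, θ₂=0.028, ω₂=-0.016
apply F[1]=+6.654 → step 2: x=0.005, v=0.221, θ₁=0.060, ω₁=-0.222, θ₂=0.027, ω₂=-0.031
apply F[2]=+4.428 → step 3: x=0.010, v=0.274, θ₁=0.055, ω₁=-0.264, θ₂=0.027, ω₂=-0.044
apply F[3]=+2.888 → step 4: x=0.016, v=0.305, θ₁=0.050, ω₁=-0.282, θ₂=0.026, ω₂=-0.055
apply F[4]=+1.820 → step 5: x=0.022, v=0.320, θ₁=0.044, ω₁=-0.284, θ₂=0.024, ω₂=-0.065
apply F[5]=+1.081 → step 6: x=0.028, v=0.326, θ₁=0.038, ω₁=-0.276, θ₂=0.023, ω₂=-0.072
apply F[6]=+0.564 → step 7: x=0.035, v=0.325, θ₁=0.033, ω₁=-0.263, θ₂=0.022, ω₂=-0.078
apply F[7]=+0.199 → step 8: x=0.041, v=0.320, θ₁=0.028, ω₁=-0.246, θ₂=0.020, ω₂=-0.082
apply F[8]=-0.063 → step 9: x=0.048, v=0.312, θ₁=0.023, ω₁=-0.229, θ₂=0.018, ω₂=-0.084
apply F[9]=-0.256 → step 10: x=0.054, v=0.302, θ₁=0.019, ω₁=-0.211, θ₂=0.017, ω₂=-0.086
apply F[10]=-0.401 → step 11: x=0.060, v=0.292, θ₁=0.015, ω₁=-0.193, θ₂=0.015, ω₂=-0.086
apply F[11]=-0.512 → step 12: x=0.065, v=0.280, θ₁=0.011, ω₁=-0.176, θ₂=0.013, ω₂=-0.086
apply F[12]=-0.599 → step 13: x=0.071, v=0.268, θ₁=0.008, ω₁=-0.160, θ₂=0.011, ω₂=-0.085
apply F[13]=-0.668 → step 14: x=0.076, v=0.256, θ₁=0.005, ω₁=-0.145, θ₂=0.010, ω₂=-0.083
apply F[14]=-0.723 → step 15: x=0.081, v=0.244, θ₁=0.002, ω₁=-0.131, θ₂=0.008, ω₂=-0.081
apply F[15]=-0.766 → step 16: x=0.086, v=0.232, θ₁=-0.001, ω₁=-0.117, θ₂=0.007, ω₂=-0.078
apply F[16]=-0.799 → step 17: x=0.090, v=0.220, θ₁=-0.003, ω₁=-0.105, θ₂=0.005, ω₂=-0.075
apply F[17]=-0.824 → step 18: x=0.095, v=0.208, θ₁=-0.005, ω₁=-0.094, θ₂=0.004, ω₂=-0.071
apply F[18]=-0.842 → step 19: x=0.099, v=0.197, θ₁=-0.006, ω₁=-0.083, θ₂=0.002, ω₂=-0.068
apply F[19]=-0.854 → step 20: x=0.103, v=0.186, θ₁=-0.008, ω₁=-0.073, θ₂=0.001, ω₂=-0.064
apply F[20]=-0.861 → step 21: x=0.106, v=0.175, θ₁=-0.009, ω₁=-0.064, θ₂=-0.000, ω₂=-0.060
apply F[21]=-0.864 → step 22: x=0.110, v=0.164, θ₁=-0.011, ω₁=-0.056, θ₂=-0.002, ω₂=-0.056
apply F[22]=-0.862 → step 23: x=0.113, v=0.154, θ₁=-0.012, ω₁=-0.049, θ₂=-0.003, ω₂=-0.053
apply F[23]=-0.856 → step 24: x=0.116, v=0.144, θ₁=-0.013, ω₁=-0.042, θ₂=-0.004, ω₂=-0.049
apply F[24]=-0.848 → step 25: x=0.119, v=0.134, θ₁=-0.013, ω₁=-0.035, θ₂=-0.005, ω₂=-0.045
apply F[25]=-0.837 → step 26: x=0.121, v=0.125, θ₁=-0.014, ω₁=-0.030, θ₂=-0.005, ω₂=-0.041
apply F[26]=-0.825 → step 27: x=0.124, v=0.116, θ₁=-0.015, ω₁=-0.024, θ₂=-0.006, ω₂=-0.038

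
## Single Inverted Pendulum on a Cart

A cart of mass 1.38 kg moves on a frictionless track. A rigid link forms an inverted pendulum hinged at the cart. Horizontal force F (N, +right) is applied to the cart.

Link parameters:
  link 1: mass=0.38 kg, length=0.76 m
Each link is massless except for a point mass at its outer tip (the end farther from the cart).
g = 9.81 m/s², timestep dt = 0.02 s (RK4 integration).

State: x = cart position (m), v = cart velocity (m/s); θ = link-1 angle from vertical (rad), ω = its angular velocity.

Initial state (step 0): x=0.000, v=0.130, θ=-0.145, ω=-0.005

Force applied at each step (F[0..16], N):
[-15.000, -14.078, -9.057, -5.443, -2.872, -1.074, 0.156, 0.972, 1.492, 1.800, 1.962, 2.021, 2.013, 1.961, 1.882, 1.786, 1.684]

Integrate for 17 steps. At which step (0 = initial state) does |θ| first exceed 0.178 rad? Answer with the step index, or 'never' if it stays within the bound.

apply F[0]=-15.000 → step 1: x=0.001, v=-0.079, θ=-0.143, ω=0.229
apply F[1]=-14.078 → step 2: x=-0.003, v=-0.274, θ=-0.136, ω=0.448
apply F[2]=-9.057 → step 3: x=-0.010, v=-0.398, θ=-0.126, ω=0.576
apply F[3]=-5.443 → step 4: x=-0.018, v=-0.470, θ=-0.114, ω=0.640
apply F[4]=-2.872 → step 5: x=-0.028, v=-0.506, θ=-0.101, ω=0.659
apply F[5]=-1.074 → step 6: x=-0.038, v=-0.517, θ=-0.088, ω=0.649
apply F[6]=+0.156 → step 7: x=-0.049, v=-0.510, θ=-0.075, ω=0.620
apply F[7]=+0.972 → step 8: x=-0.059, v=-0.493, θ=-0.063, ω=0.579
apply F[8]=+1.492 → step 9: x=-0.068, v=-0.468, θ=-0.052, ω=0.531
apply F[9]=+1.800 → step 10: x=-0.077, v=-0.440, θ=-0.042, ω=0.482
apply F[10]=+1.962 → step 11: x=-0.086, v=-0.409, θ=-0.033, ω=0.432
apply F[11]=+2.021 → step 12: x=-0.094, v=-0.378, θ=-0.024, ω=0.385
apply F[12]=+2.013 → step 13: x=-0.101, v=-0.348, θ=-0.017, ω=0.339
apply F[13]=+1.961 → step 14: x=-0.108, v=-0.319, θ=-0.011, ω=0.297
apply F[14]=+1.882 → step 15: x=-0.114, v=-0.291, θ=-0.005, ω=0.259
apply F[15]=+1.786 → step 16: x=-0.119, v=-0.265, θ=-0.000, ω=0.224
apply F[16]=+1.684 → step 17: x=-0.124, v=-0.241, θ=0.004, ω=0.193
max |θ| = 0.145 ≤ 0.178 over all 18 states.

Answer: never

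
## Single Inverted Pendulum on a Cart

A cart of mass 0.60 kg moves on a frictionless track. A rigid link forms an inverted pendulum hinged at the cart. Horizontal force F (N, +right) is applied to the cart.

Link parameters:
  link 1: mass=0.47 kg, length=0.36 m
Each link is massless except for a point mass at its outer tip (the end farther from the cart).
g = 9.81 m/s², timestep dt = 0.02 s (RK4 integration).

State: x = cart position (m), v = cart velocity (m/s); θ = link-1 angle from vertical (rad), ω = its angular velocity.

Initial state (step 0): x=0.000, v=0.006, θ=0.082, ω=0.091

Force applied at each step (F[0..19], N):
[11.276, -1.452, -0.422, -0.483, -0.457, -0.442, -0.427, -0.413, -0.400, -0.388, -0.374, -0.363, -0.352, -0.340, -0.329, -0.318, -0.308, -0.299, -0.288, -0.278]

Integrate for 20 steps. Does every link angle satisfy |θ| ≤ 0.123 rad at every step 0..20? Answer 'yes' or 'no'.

apply F[0]=+11.276 → step 1: x=0.004, v=0.368, θ=0.074, ω=-0.868
apply F[1]=-1.452 → step 2: x=0.011, v=0.310, θ=0.059, ω=-0.671
apply F[2]=-0.422 → step 3: x=0.016, v=0.288, θ=0.046, ω=-0.581
apply F[3]=-0.483 → step 4: x=0.022, v=0.266, θ=0.036, ω=-0.497
apply F[4]=-0.457 → step 5: x=0.027, v=0.246, θ=0.026, ω=-0.425
apply F[5]=-0.442 → step 6: x=0.032, v=0.228, θ=0.019, ω=-0.362
apply F[6]=-0.427 → step 7: x=0.036, v=0.211, θ=0.012, ω=-0.308
apply F[7]=-0.413 → step 8: x=0.040, v=0.196, θ=0.006, ω=-0.261
apply F[8]=-0.400 → step 9: x=0.044, v=0.182, θ=0.001, ω=-0.221
apply F[9]=-0.388 → step 10: x=0.048, v=0.169, θ=-0.003, ω=-0.185
apply F[10]=-0.374 → step 11: x=0.051, v=0.157, θ=-0.006, ω=-0.155
apply F[11]=-0.363 → step 12: x=0.054, v=0.146, θ=-0.009, ω=-0.129
apply F[12]=-0.352 → step 13: x=0.057, v=0.136, θ=-0.011, ω=-0.106
apply F[13]=-0.340 → step 14: x=0.059, v=0.127, θ=-0.013, ω=-0.086
apply F[14]=-0.329 → step 15: x=0.062, v=0.118, θ=-0.015, ω=-0.070
apply F[15]=-0.318 → step 16: x=0.064, v=0.110, θ=-0.016, ω=-0.055
apply F[16]=-0.308 → step 17: x=0.066, v=0.102, θ=-0.017, ω=-0.043
apply F[17]=-0.299 → step 18: x=0.068, v=0.095, θ=-0.018, ω=-0.032
apply F[18]=-0.288 → step 19: x=0.070, v=0.088, θ=-0.018, ω=-0.023
apply F[19]=-0.278 → step 20: x=0.072, v=0.081, θ=-0.019, ω=-0.015
Max |angle| over trajectory = 0.082 rad; bound = 0.123 → within bound.

Answer: yes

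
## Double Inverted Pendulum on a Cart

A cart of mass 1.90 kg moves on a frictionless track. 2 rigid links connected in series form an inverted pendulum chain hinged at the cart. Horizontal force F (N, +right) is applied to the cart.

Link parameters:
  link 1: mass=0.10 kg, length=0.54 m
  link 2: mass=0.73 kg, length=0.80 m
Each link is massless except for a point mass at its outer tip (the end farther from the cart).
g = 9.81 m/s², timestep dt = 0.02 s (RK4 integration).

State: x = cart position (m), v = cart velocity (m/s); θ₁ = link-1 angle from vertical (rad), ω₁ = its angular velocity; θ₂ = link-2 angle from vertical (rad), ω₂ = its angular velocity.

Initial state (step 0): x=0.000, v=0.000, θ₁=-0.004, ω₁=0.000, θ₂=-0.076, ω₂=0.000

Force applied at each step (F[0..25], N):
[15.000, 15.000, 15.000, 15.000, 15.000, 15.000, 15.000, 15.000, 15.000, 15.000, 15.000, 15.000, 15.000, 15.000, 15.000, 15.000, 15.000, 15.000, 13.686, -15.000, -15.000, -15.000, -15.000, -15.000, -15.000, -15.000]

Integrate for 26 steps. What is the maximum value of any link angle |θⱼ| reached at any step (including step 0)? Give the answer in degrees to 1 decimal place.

apply F[0]=+15.000 → step 1: x=0.002, v=0.158, θ₁=-0.005, ω₁=-0.112, θ₂=-0.077, ω₂=-0.141
apply F[1]=+15.000 → step 2: x=0.006, v=0.317, θ₁=-0.008, ω₁=-0.225, θ₂=-0.082, ω₂=-0.282
apply F[2]=+15.000 → step 3: x=0.014, v=0.475, θ₁=-0.014, ω₁=-0.340, θ₂=-0.089, ω₂=-0.423
apply F[3]=+15.000 → step 4: x=0.025, v=0.635, θ₁=-0.022, ω₁=-0.458, θ₂=-0.099, ω₂=-0.564
apply F[4]=+15.000 → step 5: x=0.040, v=0.795, θ₁=-0.032, ω₁=-0.581, θ₂=-0.111, ω₂=-0.705
apply F[5]=+15.000 → step 6: x=0.057, v=0.956, θ₁=-0.045, ω₁=-0.712, θ₂=-0.127, ω₂=-0.845
apply F[6]=+15.000 → step 7: x=0.078, v=1.117, θ₁=-0.061, ω₁=-0.853, θ₂=-0.145, ω₂=-0.983
apply F[7]=+15.000 → step 8: x=0.102, v=1.280, θ₁=-0.080, ω₁=-1.007, θ₂=-0.166, ω₂=-1.117
apply F[8]=+15.000 → step 9: x=0.129, v=1.443, θ₁=-0.101, ω₁=-1.180, θ₂=-0.190, ω₂=-1.244
apply F[9]=+15.000 → step 10: x=0.160, v=1.607, θ₁=-0.127, ω₁=-1.375, θ₂=-0.216, ω₂=-1.361
apply F[10]=+15.000 → step 11: x=0.193, v=1.772, θ₁=-0.157, ω₁=-1.599, θ₂=-0.244, ω₂=-1.464
apply F[11]=+15.000 → step 12: x=0.230, v=1.937, θ₁=-0.191, ω₁=-1.858, θ₂=-0.274, ω₂=-1.549
apply F[12]=+15.000 → step 13: x=0.271, v=2.102, θ₁=-0.231, ω₁=-2.157, θ₂=-0.306, ω₂=-1.611
apply F[13]=+15.000 → step 14: x=0.315, v=2.265, θ₁=-0.278, ω₁=-2.498, θ₂=-0.338, ω₂=-1.648
apply F[14]=+15.000 → step 15: x=0.361, v=2.426, θ₁=-0.331, ω₁=-2.879, θ₂=-0.372, ω₂=-1.660
apply F[15]=+15.000 → step 16: x=0.412, v=2.582, θ₁=-0.393, ω₁=-3.283, θ₂=-0.405, ω₂=-1.657
apply F[16]=+15.000 → step 17: x=0.465, v=2.730, θ₁=-0.463, ω₁=-3.677, θ₂=-0.438, ω₂=-1.662
apply F[17]=+15.000 → step 18: x=0.521, v=2.869, θ₁=-0.540, ω₁=-4.013, θ₂=-0.471, ω₂=-1.707
apply F[18]=+13.686 → step 19: x=0.579, v=2.984, θ₁=-0.622, ω₁=-4.235, θ₂=-0.507, ω₂=-1.822
apply F[19]=-15.000 → step 20: x=0.637, v=2.829, θ₁=-0.707, ω₁=-4.238, θ₂=-0.543, ω₂=-1.808
apply F[20]=-15.000 → step 21: x=0.692, v=2.673, θ₁=-0.792, ω₁=-4.277, θ₂=-0.579, ω₂=-1.794
apply F[21]=-15.000 → step 22: x=0.744, v=2.516, θ₁=-0.878, ω₁=-4.340, θ₂=-0.615, ω₂=-1.788
apply F[22]=-15.000 → step 23: x=0.793, v=2.357, θ₁=-0.966, ω₁=-4.416, θ₂=-0.651, ω₂=-1.797
apply F[23]=-15.000 → step 24: x=0.839, v=2.196, θ₁=-1.055, ω₁=-4.496, θ₂=-0.687, ω₂=-1.829
apply F[24]=-15.000 → step 25: x=0.881, v=2.032, θ₁=-1.146, ω₁=-4.574, θ₂=-0.724, ω₂=-1.891
apply F[25]=-15.000 → step 26: x=0.920, v=1.865, θ₁=-1.238, ω₁=-4.644, θ₂=-0.763, ω₂=-1.985
Max |angle| over trajectory = 1.238 rad = 70.9°.

Answer: 70.9°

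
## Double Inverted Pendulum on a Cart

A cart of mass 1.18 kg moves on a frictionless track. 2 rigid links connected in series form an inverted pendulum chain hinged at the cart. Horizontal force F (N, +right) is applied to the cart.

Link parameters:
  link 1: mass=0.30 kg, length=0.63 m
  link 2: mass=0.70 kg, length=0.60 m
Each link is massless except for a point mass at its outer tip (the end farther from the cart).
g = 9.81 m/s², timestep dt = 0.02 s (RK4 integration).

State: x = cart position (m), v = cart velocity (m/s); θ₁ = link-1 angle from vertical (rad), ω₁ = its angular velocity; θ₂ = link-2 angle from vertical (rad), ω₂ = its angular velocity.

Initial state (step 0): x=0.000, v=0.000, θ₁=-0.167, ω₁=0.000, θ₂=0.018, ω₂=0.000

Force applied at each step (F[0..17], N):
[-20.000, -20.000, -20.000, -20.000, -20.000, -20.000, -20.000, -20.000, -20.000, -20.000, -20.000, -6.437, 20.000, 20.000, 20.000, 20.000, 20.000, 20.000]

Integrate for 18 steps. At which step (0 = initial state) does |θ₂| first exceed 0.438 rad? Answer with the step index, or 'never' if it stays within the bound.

Answer: never

Derivation:
apply F[0]=-20.000 → step 1: x=-0.003, v=-0.307, θ₁=-0.164, ω₁=0.278, θ₂=0.020, ω₂=0.231
apply F[1]=-20.000 → step 2: x=-0.012, v=-0.616, θ₁=-0.156, ω₁=0.565, θ₂=0.027, ω₂=0.457
apply F[2]=-20.000 → step 3: x=-0.028, v=-0.928, θ₁=-0.142, ω₁=0.868, θ₂=0.039, ω₂=0.672
apply F[3]=-20.000 → step 4: x=-0.049, v=-1.244, θ₁=-0.121, ω₁=1.195, θ₂=0.054, ω₂=0.871
apply F[4]=-20.000 → step 5: x=-0.078, v=-1.567, θ₁=-0.093, ω₁=1.557, θ₂=0.073, ω₂=1.047
apply F[5]=-20.000 → step 6: x=-0.112, v=-1.895, θ₁=-0.058, ω₁=1.960, θ₂=0.096, ω₂=1.191
apply F[6]=-20.000 → step 7: x=-0.153, v=-2.230, θ₁=-0.015, ω₁=2.414, θ₂=0.121, ω₂=1.295
apply F[7]=-20.000 → step 8: x=-0.201, v=-2.569, θ₁=0.039, ω₁=2.921, θ₂=0.147, ω₂=1.354
apply F[8]=-20.000 → step 9: x=-0.256, v=-2.910, θ₁=0.102, ω₁=3.474, θ₂=0.174, ω₂=1.368
apply F[9]=-20.000 → step 10: x=-0.318, v=-3.243, θ₁=0.178, ω₁=4.049, θ₂=0.202, ω₂=1.358
apply F[10]=-20.000 → step 11: x=-0.386, v=-3.557, θ₁=0.264, ω₁=4.600, θ₂=0.229, ω₂=1.363
apply F[11]=-6.437 → step 12: x=-0.458, v=-3.633, θ₁=0.358, ω₁=4.775, θ₂=0.257, ω₂=1.413
apply F[12]=+20.000 → step 13: x=-0.527, v=-3.303, θ₁=0.450, ω₁=4.427, θ₂=0.285, ω₂=1.392
apply F[13]=+20.000 → step 14: x=-0.590, v=-2.991, θ₁=0.536, ω₁=4.181, θ₂=0.312, ω₂=1.319
apply F[14]=+20.000 → step 15: x=-0.647, v=-2.693, θ₁=0.618, ω₁=4.029, θ₂=0.337, ω₂=1.195
apply F[15]=+20.000 → step 16: x=-0.698, v=-2.406, θ₁=0.698, ω₁=3.960, θ₂=0.359, ω₂=1.027
apply F[16]=+20.000 → step 17: x=-0.743, v=-2.124, θ₁=0.777, ω₁=3.958, θ₂=0.378, ω₂=0.827
apply F[17]=+20.000 → step 18: x=-0.783, v=-1.844, θ₁=0.856, ω₁=4.012, θ₂=0.392, ω₂=0.605
max |θ₂| = 0.392 ≤ 0.438 over all 19 states.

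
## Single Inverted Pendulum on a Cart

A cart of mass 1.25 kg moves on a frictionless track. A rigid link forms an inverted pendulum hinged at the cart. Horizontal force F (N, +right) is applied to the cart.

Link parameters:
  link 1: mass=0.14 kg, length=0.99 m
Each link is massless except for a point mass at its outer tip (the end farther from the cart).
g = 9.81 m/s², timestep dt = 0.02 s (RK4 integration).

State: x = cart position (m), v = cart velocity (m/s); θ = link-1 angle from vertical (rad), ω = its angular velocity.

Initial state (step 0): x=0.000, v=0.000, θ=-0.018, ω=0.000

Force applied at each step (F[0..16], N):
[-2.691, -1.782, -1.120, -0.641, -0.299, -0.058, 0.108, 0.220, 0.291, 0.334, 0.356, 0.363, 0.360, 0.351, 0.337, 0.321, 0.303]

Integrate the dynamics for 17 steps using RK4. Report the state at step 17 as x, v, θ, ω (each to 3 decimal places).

Answer: x=-0.026, v=-0.049, θ=0.002, ω=0.027

Derivation:
apply F[0]=-2.691 → step 1: x=-0.000, v=-0.043, θ=-0.018, ω=0.040
apply F[1]=-1.782 → step 2: x=-0.002, v=-0.071, θ=-0.017, ω=0.065
apply F[2]=-1.120 → step 3: x=-0.003, v=-0.088, θ=-0.015, ω=0.079
apply F[3]=-0.641 → step 4: x=-0.005, v=-0.098, θ=-0.013, ω=0.086
apply F[4]=-0.299 → step 5: x=-0.007, v=-0.103, θ=-0.012, ω=0.088
apply F[5]=-0.058 → step 6: x=-0.009, v=-0.104, θ=-0.010, ω=0.087
apply F[6]=+0.108 → step 7: x=-0.011, v=-0.102, θ=-0.008, ω=0.083
apply F[7]=+0.220 → step 8: x=-0.013, v=-0.098, θ=-0.007, ω=0.078
apply F[8]=+0.291 → step 9: x=-0.015, v=-0.093, θ=-0.005, ω=0.072
apply F[9]=+0.334 → step 10: x=-0.017, v=-0.088, θ=-0.004, ω=0.066
apply F[10]=+0.356 → step 11: x=-0.019, v=-0.082, θ=-0.003, ω=0.059
apply F[11]=+0.363 → step 12: x=-0.020, v=-0.076, θ=-0.001, ω=0.053
apply F[12]=+0.360 → step 13: x=-0.022, v=-0.070, θ=-0.000, ω=0.047
apply F[13]=+0.351 → step 14: x=-0.023, v=-0.065, θ=0.000, ω=0.041
apply F[14]=+0.337 → step 15: x=-0.024, v=-0.059, θ=0.001, ω=0.036
apply F[15]=+0.321 → step 16: x=-0.025, v=-0.054, θ=0.002, ω=0.031
apply F[16]=+0.303 → step 17: x=-0.026, v=-0.049, θ=0.002, ω=0.027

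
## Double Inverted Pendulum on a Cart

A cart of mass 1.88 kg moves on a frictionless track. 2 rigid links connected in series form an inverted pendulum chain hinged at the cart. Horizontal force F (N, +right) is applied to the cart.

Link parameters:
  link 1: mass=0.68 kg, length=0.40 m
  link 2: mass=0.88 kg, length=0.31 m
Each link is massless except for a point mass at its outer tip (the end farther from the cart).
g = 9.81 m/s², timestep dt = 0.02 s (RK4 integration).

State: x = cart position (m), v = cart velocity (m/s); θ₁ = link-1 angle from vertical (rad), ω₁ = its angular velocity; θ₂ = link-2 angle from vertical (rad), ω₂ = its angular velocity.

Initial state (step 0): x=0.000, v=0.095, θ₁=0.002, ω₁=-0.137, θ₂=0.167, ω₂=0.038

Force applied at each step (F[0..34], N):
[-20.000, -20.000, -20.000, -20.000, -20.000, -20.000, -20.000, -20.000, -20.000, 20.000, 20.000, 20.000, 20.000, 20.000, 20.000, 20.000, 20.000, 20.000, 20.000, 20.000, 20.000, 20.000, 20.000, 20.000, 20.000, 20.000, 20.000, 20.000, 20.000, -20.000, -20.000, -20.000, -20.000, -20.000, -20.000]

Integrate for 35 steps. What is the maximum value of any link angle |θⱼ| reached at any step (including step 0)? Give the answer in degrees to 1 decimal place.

apply F[0]=-20.000 → step 1: x=-0.000, v=-0.118, θ₁=0.004, ω₁=0.297, θ₂=0.170, ω₂=0.269
apply F[1]=-20.000 → step 2: x=-0.005, v=-0.332, θ₁=0.014, ω₁=0.739, θ₂=0.178, ω₂=0.495
apply F[2]=-20.000 → step 3: x=-0.014, v=-0.548, θ₁=0.033, ω₁=1.201, θ₂=0.190, ω₂=0.704
apply F[3]=-20.000 → step 4: x=-0.027, v=-0.767, θ₁=0.062, ω₁=1.694, θ₂=0.206, ω₂=0.883
apply F[4]=-20.000 → step 5: x=-0.044, v=-0.989, θ₁=0.101, ω₁=2.227, θ₂=0.225, ω₂=1.023
apply F[5]=-20.000 → step 6: x=-0.066, v=-1.213, θ₁=0.152, ω₁=2.807, θ₂=0.246, ω₂=1.113
apply F[6]=-20.000 → step 7: x=-0.093, v=-1.436, θ₁=0.214, ω₁=3.427, θ₂=0.269, ω₂=1.153
apply F[7]=-20.000 → step 8: x=-0.124, v=-1.653, θ₁=0.289, ω₁=4.070, θ₂=0.292, ω₂=1.159
apply F[8]=-20.000 → step 9: x=-0.159, v=-1.855, θ₁=0.377, ω₁=4.702, θ₂=0.315, ω₂=1.169
apply F[9]=+20.000 → step 10: x=-0.194, v=-1.669, θ₁=0.468, ω₁=4.505, θ₂=0.338, ω₂=1.112
apply F[10]=+20.000 → step 11: x=-0.226, v=-1.494, θ₁=0.557, ω₁=4.409, θ₂=0.359, ω₂=1.001
apply F[11]=+20.000 → step 12: x=-0.254, v=-1.325, θ₁=0.645, ω₁=4.404, θ₂=0.378, ω₂=0.842
apply F[12]=+20.000 → step 13: x=-0.279, v=-1.158, θ₁=0.734, ω₁=4.475, θ₂=0.393, ω₂=0.648
apply F[13]=+20.000 → step 14: x=-0.300, v=-0.991, θ₁=0.825, ω₁=4.607, θ₂=0.404, ω₂=0.435
apply F[14]=+20.000 → step 15: x=-0.318, v=-0.819, θ₁=0.919, ω₁=4.789, θ₂=0.410, ω₂=0.222
apply F[15]=+20.000 → step 16: x=-0.333, v=-0.640, θ₁=1.017, ω₁=5.010, θ₂=0.413, ω₂=0.031
apply F[16]=+20.000 → step 17: x=-0.344, v=-0.451, θ₁=1.119, ω₁=5.263, θ₂=0.412, ω₂=-0.118
apply F[17]=+20.000 → step 18: x=-0.351, v=-0.251, θ₁=1.227, ω₁=5.549, θ₂=0.409, ω₂=-0.202
apply F[18]=+20.000 → step 19: x=-0.354, v=-0.038, θ₁=1.342, ω₁=5.868, θ₂=0.404, ω₂=-0.200
apply F[19]=+20.000 → step 20: x=-0.352, v=0.190, θ₁=1.462, ω₁=6.229, θ₂=0.401, ω₂=-0.086
apply F[20]=+20.000 → step 21: x=-0.346, v=0.434, θ₁=1.591, ω₁=6.644, θ₂=0.402, ω₂=0.169
apply F[21]=+20.000 → step 22: x=-0.335, v=0.698, θ₁=1.729, ω₁=7.132, θ₂=0.409, ω₂=0.603
apply F[22]=+20.000 → step 23: x=-0.318, v=0.984, θ₁=1.877, ω₁=7.713, θ₂=0.428, ω₂=1.271
apply F[23]=+20.000 → step 24: x=-0.295, v=1.299, θ₁=2.038, ω₁=8.413, θ₂=0.462, ω₂=2.247
apply F[24]=+20.000 → step 25: x=-0.266, v=1.644, θ₁=2.214, ω₁=9.251, θ₂=0.520, ω₂=3.637
apply F[25]=+20.000 → step 26: x=-0.229, v=2.019, θ₁=2.409, ω₁=10.214, θ₂=0.611, ω₂=5.575
apply F[26]=+20.000 → step 27: x=-0.185, v=2.408, θ₁=2.623, ω₁=11.195, θ₂=0.748, ω₂=8.181
apply F[27]=+20.000 → step 28: x=-0.133, v=2.770, θ₁=2.855, ω₁=11.880, θ₂=0.943, ω₂=11.431
apply F[28]=+20.000 → step 29: x=-0.075, v=3.052, θ₁=3.093, ω₁=11.710, θ₂=1.207, ω₂=14.921
apply F[29]=-20.000 → step 30: x=-0.016, v=2.824, θ₁=3.303, ω₁=9.154, θ₂=1.534, ω₂=17.610
apply F[30]=-20.000 → step 31: x=0.038, v=2.571, θ₁=3.452, ω₁=5.543, θ₂=1.903, ω₂=19.117
apply F[31]=-20.000 → step 32: x=0.087, v=2.302, θ₁=3.521, ω₁=1.274, θ₂=2.298, ω₂=20.548
apply F[32]=-20.000 → step 33: x=0.130, v=1.929, θ₁=3.496, ω₁=-4.035, θ₂=2.736, ω₂=23.721
apply F[33]=-20.000 → step 34: x=0.162, v=1.206, θ₁=3.346, ω₁=-10.583, θ₂=3.273, ω₂=29.464
apply F[34]=-20.000 → step 35: x=0.180, v=0.716, θ₁=3.150, ω₁=-7.649, θ₂=3.818, ω₂=23.616
Max |angle| over trajectory = 3.818 rad = 218.7°.

Answer: 218.7°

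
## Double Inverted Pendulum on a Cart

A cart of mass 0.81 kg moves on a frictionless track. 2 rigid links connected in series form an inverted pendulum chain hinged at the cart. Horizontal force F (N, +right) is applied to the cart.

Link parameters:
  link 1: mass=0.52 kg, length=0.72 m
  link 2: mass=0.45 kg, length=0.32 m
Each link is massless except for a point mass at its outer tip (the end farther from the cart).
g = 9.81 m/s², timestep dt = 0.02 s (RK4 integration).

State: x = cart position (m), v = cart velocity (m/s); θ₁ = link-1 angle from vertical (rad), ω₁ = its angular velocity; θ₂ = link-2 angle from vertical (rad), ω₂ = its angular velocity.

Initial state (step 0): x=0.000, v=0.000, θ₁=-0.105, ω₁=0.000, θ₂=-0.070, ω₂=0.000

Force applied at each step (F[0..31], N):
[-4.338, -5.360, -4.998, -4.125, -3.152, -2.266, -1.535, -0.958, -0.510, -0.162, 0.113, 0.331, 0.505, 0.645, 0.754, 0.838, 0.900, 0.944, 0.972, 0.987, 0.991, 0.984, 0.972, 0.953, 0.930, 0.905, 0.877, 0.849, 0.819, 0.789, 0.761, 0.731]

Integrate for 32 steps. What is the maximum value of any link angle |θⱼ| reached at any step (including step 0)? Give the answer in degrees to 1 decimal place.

apply F[0]=-4.338 → step 1: x=-0.001, v=-0.082, θ₁=-0.104, ω₁=0.076, θ₂=-0.070, ω₂=0.041
apply F[1]=-5.360 → step 2: x=-0.004, v=-0.189, θ₁=-0.102, ω₁=0.187, θ₂=-0.068, ω₂=0.082
apply F[2]=-4.998 → step 3: x=-0.008, v=-0.288, θ₁=-0.097, ω₁=0.289, θ₂=-0.066, ω₂=0.120
apply F[3]=-4.125 → step 4: x=-0.015, v=-0.367, θ₁=-0.090, ω₁=0.367, θ₂=-0.064, ω₂=0.154
apply F[4]=-3.152 → step 5: x=-0.023, v=-0.424, θ₁=-0.082, ω₁=0.416, θ₂=-0.060, ω₂=0.182
apply F[5]=-2.266 → step 6: x=-0.032, v=-0.462, θ₁=-0.074, ω₁=0.443, θ₂=-0.056, ω₂=0.205
apply F[6]=-1.535 → step 7: x=-0.041, v=-0.484, θ₁=-0.065, ω₁=0.450, θ₂=-0.052, ω₂=0.222
apply F[7]=-0.958 → step 8: x=-0.051, v=-0.493, θ₁=-0.056, ω₁=0.445, θ₂=-0.047, ω₂=0.234
apply F[8]=-0.510 → step 9: x=-0.061, v=-0.494, θ₁=-0.047, ω₁=0.430, θ₂=-0.043, ω₂=0.242
apply F[9]=-0.162 → step 10: x=-0.071, v=-0.488, θ₁=-0.039, ω₁=0.409, θ₂=-0.038, ω₂=0.245
apply F[10]=+0.113 → step 11: x=-0.080, v=-0.477, θ₁=-0.031, ω₁=0.385, θ₂=-0.033, ω₂=0.245
apply F[11]=+0.331 → step 12: x=-0.090, v=-0.463, θ₁=-0.024, ω₁=0.358, θ₂=-0.028, ω₂=0.241
apply F[12]=+0.505 → step 13: x=-0.099, v=-0.446, θ₁=-0.017, ω₁=0.330, θ₂=-0.023, ω₂=0.235
apply F[13]=+0.645 → step 14: x=-0.107, v=-0.427, θ₁=-0.010, ω₁=0.302, θ₂=-0.019, ω₂=0.226
apply F[14]=+0.754 → step 15: x=-0.116, v=-0.406, θ₁=-0.005, ω₁=0.273, θ₂=-0.014, ω₂=0.216
apply F[15]=+0.838 → step 16: x=-0.124, v=-0.385, θ₁=0.001, ω₁=0.246, θ₂=-0.010, ω₂=0.205
apply F[16]=+0.900 → step 17: x=-0.131, v=-0.364, θ₁=0.005, ω₁=0.219, θ₂=-0.006, ω₂=0.192
apply F[17]=+0.944 → step 18: x=-0.138, v=-0.342, θ₁=0.009, ω₁=0.194, θ₂=-0.002, ω₂=0.179
apply F[18]=+0.972 → step 19: x=-0.145, v=-0.321, θ₁=0.013, ω₁=0.170, θ₂=0.001, ω₂=0.166
apply F[19]=+0.987 → step 20: x=-0.151, v=-0.300, θ₁=0.016, ω₁=0.148, θ₂=0.004, ω₂=0.152
apply F[20]=+0.991 → step 21: x=-0.157, v=-0.279, θ₁=0.019, ω₁=0.127, θ₂=0.007, ω₂=0.139
apply F[21]=+0.984 → step 22: x=-0.162, v=-0.260, θ₁=0.021, ω₁=0.108, θ₂=0.010, ω₂=0.125
apply F[22]=+0.972 → step 23: x=-0.167, v=-0.241, θ₁=0.023, ω₁=0.091, θ₂=0.012, ω₂=0.113
apply F[23]=+0.953 → step 24: x=-0.172, v=-0.223, θ₁=0.025, ω₁=0.075, θ₂=0.014, ω₂=0.100
apply F[24]=+0.930 → step 25: x=-0.176, v=-0.206, θ₁=0.026, ω₁=0.061, θ₂=0.016, ω₂=0.088
apply F[25]=+0.905 → step 26: x=-0.180, v=-0.190, θ₁=0.027, ω₁=0.048, θ₂=0.018, ω₂=0.077
apply F[26]=+0.877 → step 27: x=-0.184, v=-0.175, θ₁=0.028, ω₁=0.037, θ₂=0.019, ω₂=0.067
apply F[27]=+0.849 → step 28: x=-0.187, v=-0.161, θ₁=0.029, ω₁=0.027, θ₂=0.021, ω₂=0.057
apply F[28]=+0.819 → step 29: x=-0.190, v=-0.147, θ₁=0.029, ω₁=0.018, θ₂=0.022, ω₂=0.048
apply F[29]=+0.789 → step 30: x=-0.193, v=-0.135, θ₁=0.029, ω₁=0.010, θ₂=0.022, ω₂=0.040
apply F[30]=+0.761 → step 31: x=-0.196, v=-0.123, θ₁=0.030, ω₁=0.003, θ₂=0.023, ω₂=0.032
apply F[31]=+0.731 → step 32: x=-0.198, v=-0.112, θ₁=0.030, ω₁=-0.003, θ₂=0.024, ω₂=0.025
Max |angle| over trajectory = 0.105 rad = 6.0°.

Answer: 6.0°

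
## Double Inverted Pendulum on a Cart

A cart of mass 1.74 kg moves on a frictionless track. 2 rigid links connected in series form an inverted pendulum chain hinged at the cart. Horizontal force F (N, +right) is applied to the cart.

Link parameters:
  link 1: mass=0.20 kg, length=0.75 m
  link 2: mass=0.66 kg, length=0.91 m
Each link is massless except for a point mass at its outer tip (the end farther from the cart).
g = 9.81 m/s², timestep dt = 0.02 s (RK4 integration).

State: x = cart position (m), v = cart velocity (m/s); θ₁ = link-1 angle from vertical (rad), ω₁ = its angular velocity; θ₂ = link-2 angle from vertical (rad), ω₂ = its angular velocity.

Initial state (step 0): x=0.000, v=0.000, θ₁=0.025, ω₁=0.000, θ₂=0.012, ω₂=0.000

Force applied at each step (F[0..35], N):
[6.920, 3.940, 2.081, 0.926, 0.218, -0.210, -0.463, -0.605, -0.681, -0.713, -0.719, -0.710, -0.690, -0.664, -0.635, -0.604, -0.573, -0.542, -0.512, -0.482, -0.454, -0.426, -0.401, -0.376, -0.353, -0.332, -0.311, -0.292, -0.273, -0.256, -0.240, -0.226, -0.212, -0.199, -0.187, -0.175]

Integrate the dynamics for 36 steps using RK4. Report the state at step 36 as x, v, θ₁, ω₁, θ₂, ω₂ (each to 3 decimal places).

apply F[0]=+6.920 → step 1: x=0.001, v=0.077, θ₁=0.024, ω₁=-0.085, θ₂=0.012, ω₂=-0.012
apply F[1]=+3.940 → step 2: x=0.003, v=0.120, θ₁=0.022, ω₁=-0.127, θ₂=0.012, ω₂=-0.023
apply F[2]=+2.081 → step 3: x=0.005, v=0.142, θ₁=0.019, ω₁=-0.142, θ₂=0.011, ω₂=-0.031
apply F[3]=+0.926 → step 4: x=0.008, v=0.151, θ₁=0.017, ω₁=-0.143, θ₂=0.010, ω₂=-0.038
apply F[4]=+0.218 → step 5: x=0.011, v=0.152, θ₁=0.014, ω₁=-0.136, θ₂=0.009, ω₂=-0.043
apply F[5]=-0.210 → step 6: x=0.014, v=0.148, θ₁=0.011, ω₁=-0.125, θ₂=0.009, ω₂=-0.046
apply F[6]=-0.463 → step 7: x=0.017, v=0.142, θ₁=0.009, ω₁=-0.113, θ₂=0.008, ω₂=-0.048
apply F[7]=-0.605 → step 8: x=0.020, v=0.134, θ₁=0.007, ω₁=-0.100, θ₂=0.007, ω₂=-0.048
apply F[8]=-0.681 → step 9: x=0.023, v=0.126, θ₁=0.005, ω₁=-0.088, θ₂=0.006, ω₂=-0.048
apply F[9]=-0.713 → step 10: x=0.025, v=0.117, θ₁=0.003, ω₁=-0.077, θ₂=0.005, ω₂=-0.046
apply F[10]=-0.719 → step 11: x=0.027, v=0.109, θ₁=0.002, ω₁=-0.066, θ₂=0.004, ω₂=-0.044
apply F[11]=-0.710 → step 12: x=0.029, v=0.101, θ₁=0.000, ω₁=-0.057, θ₂=0.003, ω₂=-0.042
apply F[12]=-0.690 → step 13: x=0.031, v=0.093, θ₁=-0.001, ω₁=-0.049, θ₂=0.002, ω₂=-0.040
apply F[13]=-0.664 → step 14: x=0.033, v=0.085, θ₁=-0.002, ω₁=-0.042, θ₂=0.001, ω₂=-0.037
apply F[14]=-0.635 → step 15: x=0.035, v=0.078, θ₁=-0.002, ω₁=-0.035, θ₂=0.001, ω₂=-0.034
apply F[15]=-0.604 → step 16: x=0.036, v=0.071, θ₁=-0.003, ω₁=-0.030, θ₂=0.000, ω₂=-0.031
apply F[16]=-0.573 → step 17: x=0.038, v=0.065, θ₁=-0.004, ω₁=-0.025, θ₂=-0.001, ω₂=-0.029
apply F[17]=-0.542 → step 18: x=0.039, v=0.059, θ₁=-0.004, ω₁=-0.021, θ₂=-0.001, ω₂=-0.026
apply F[18]=-0.512 → step 19: x=0.040, v=0.054, θ₁=-0.004, ω₁=-0.017, θ₂=-0.002, ω₂=-0.023
apply F[19]=-0.482 → step 20: x=0.041, v=0.049, θ₁=-0.005, ω₁=-0.014, θ₂=-0.002, ω₂=-0.021
apply F[20]=-0.454 → step 21: x=0.042, v=0.044, θ₁=-0.005, ω₁=-0.011, θ₂=-0.002, ω₂=-0.018
apply F[21]=-0.426 → step 22: x=0.043, v=0.040, θ₁=-0.005, ω₁=-0.008, θ₂=-0.003, ω₂=-0.016
apply F[22]=-0.401 → step 23: x=0.044, v=0.035, θ₁=-0.005, ω₁=-0.006, θ₂=-0.003, ω₂=-0.014
apply F[23]=-0.376 → step 24: x=0.044, v=0.032, θ₁=-0.005, ω₁=-0.004, θ₂=-0.003, ω₂=-0.012
apply F[24]=-0.353 → step 25: x=0.045, v=0.028, θ₁=-0.005, ω₁=-0.002, θ₂=-0.004, ω₂=-0.010
apply F[25]=-0.332 → step 26: x=0.045, v=0.025, θ₁=-0.005, ω₁=-0.001, θ₂=-0.004, ω₂=-0.009
apply F[26]=-0.311 → step 27: x=0.046, v=0.022, θ₁=-0.005, ω₁=0.000, θ₂=-0.004, ω₂=-0.007
apply F[27]=-0.292 → step 28: x=0.046, v=0.019, θ₁=-0.005, ω₁=0.001, θ₂=-0.004, ω₂=-0.006
apply F[28]=-0.273 → step 29: x=0.047, v=0.016, θ₁=-0.005, ω₁=0.002, θ₂=-0.004, ω₂=-0.004
apply F[29]=-0.256 → step 30: x=0.047, v=0.014, θ₁=-0.005, ω₁=0.003, θ₂=-0.004, ω₂=-0.003
apply F[30]=-0.240 → step 31: x=0.047, v=0.012, θ₁=-0.005, ω₁=0.004, θ₂=-0.004, ω₂=-0.002
apply F[31]=-0.226 → step 32: x=0.047, v=0.010, θ₁=-0.005, ω₁=0.004, θ₂=-0.004, ω₂=-0.001
apply F[32]=-0.212 → step 33: x=0.048, v=0.008, θ₁=-0.005, ω₁=0.005, θ₂=-0.004, ω₂=-0.000
apply F[33]=-0.199 → step 34: x=0.048, v=0.006, θ₁=-0.005, ω₁=0.005, θ₂=-0.004, ω₂=0.000
apply F[34]=-0.187 → step 35: x=0.048, v=0.004, θ₁=-0.005, ω₁=0.005, θ₂=-0.004, ω₂=0.001
apply F[35]=-0.175 → step 36: x=0.048, v=0.003, θ₁=-0.005, ω₁=0.005, θ₂=-0.004, ω₂=0.002

Answer: x=0.048, v=0.003, θ₁=-0.005, ω₁=0.005, θ₂=-0.004, ω₂=0.002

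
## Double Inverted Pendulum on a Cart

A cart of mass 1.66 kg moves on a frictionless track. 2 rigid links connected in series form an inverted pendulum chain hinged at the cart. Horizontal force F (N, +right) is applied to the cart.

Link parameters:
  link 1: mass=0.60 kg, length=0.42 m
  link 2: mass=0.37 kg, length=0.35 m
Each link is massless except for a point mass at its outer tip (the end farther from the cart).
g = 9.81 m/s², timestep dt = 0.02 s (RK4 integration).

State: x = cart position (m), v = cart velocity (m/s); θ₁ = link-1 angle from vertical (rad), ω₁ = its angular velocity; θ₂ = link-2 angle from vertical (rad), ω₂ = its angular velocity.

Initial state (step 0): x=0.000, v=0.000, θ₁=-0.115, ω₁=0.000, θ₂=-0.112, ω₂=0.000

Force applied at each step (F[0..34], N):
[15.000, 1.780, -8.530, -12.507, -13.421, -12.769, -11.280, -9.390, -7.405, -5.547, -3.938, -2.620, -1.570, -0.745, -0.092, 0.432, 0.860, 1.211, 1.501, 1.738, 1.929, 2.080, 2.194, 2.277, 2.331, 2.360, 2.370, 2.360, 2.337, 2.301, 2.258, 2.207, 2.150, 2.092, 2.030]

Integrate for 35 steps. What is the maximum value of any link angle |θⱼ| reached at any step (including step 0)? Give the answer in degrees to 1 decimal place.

Answer: 8.9°

Derivation:
apply F[0]=+15.000 → step 1: x=0.002, v=0.192, θ₁=-0.120, ω₁=-0.511, θ₂=-0.112, ω₂=0.004
apply F[1]=+1.780 → step 2: x=0.006, v=0.228, θ₁=-0.132, ω₁=-0.656, θ₂=-0.112, ω₂=0.016
apply F[2]=-8.530 → step 3: x=0.010, v=0.141, θ₁=-0.144, ω₁=-0.524, θ₂=-0.111, ω₂=0.040
apply F[3]=-12.507 → step 4: x=0.011, v=0.009, θ₁=-0.152, ω₁=-0.293, θ₂=-0.110, ω₂=0.077
apply F[4]=-13.421 → step 5: x=0.010, v=-0.134, θ₁=-0.155, ω₁=-0.043, θ₂=-0.108, ω₂=0.121
apply F[5]=-12.769 → step 6: x=0.006, v=-0.268, θ₁=-0.154, ω₁=0.186, θ₂=-0.105, ω₂=0.168
apply F[6]=-11.280 → step 7: x=-0.001, v=-0.386, θ₁=-0.148, ω₁=0.378, θ₂=-0.101, ω₂=0.215
apply F[7]=-9.390 → step 8: x=-0.009, v=-0.482, θ₁=-0.139, ω₁=0.523, θ₂=-0.097, ω₂=0.257
apply F[8]=-7.405 → step 9: x=-0.020, v=-0.555, θ₁=-0.128, ω₁=0.623, θ₂=-0.091, ω₂=0.294
apply F[9]=-5.547 → step 10: x=-0.031, v=-0.608, θ₁=-0.114, ω₁=0.682, θ₂=-0.085, ω₂=0.324
apply F[10]=-3.938 → step 11: x=-0.044, v=-0.643, θ₁=-0.101, ω₁=0.708, θ₂=-0.078, ω₂=0.347
apply F[11]=-2.620 → step 12: x=-0.057, v=-0.664, θ₁=-0.086, ω₁=0.709, θ₂=-0.071, ω₂=0.364
apply F[12]=-1.570 → step 13: x=-0.070, v=-0.674, θ₁=-0.072, ω₁=0.692, θ₂=-0.064, ω₂=0.375
apply F[13]=-0.745 → step 14: x=-0.084, v=-0.676, θ₁=-0.059, ω₁=0.664, θ₂=-0.056, ω₂=0.380
apply F[14]=-0.092 → step 15: x=-0.097, v=-0.671, θ₁=-0.046, ω₁=0.628, θ₂=-0.049, ω₂=0.380
apply F[15]=+0.432 → step 16: x=-0.110, v=-0.662, θ₁=-0.034, ω₁=0.588, θ₂=-0.041, ω₂=0.375
apply F[16]=+0.860 → step 17: x=-0.124, v=-0.648, θ₁=-0.023, ω₁=0.545, θ₂=-0.034, ω₂=0.367
apply F[17]=+1.211 → step 18: x=-0.136, v=-0.632, θ₁=-0.012, ω₁=0.501, θ₂=-0.026, ω₂=0.356
apply F[18]=+1.501 → step 19: x=-0.149, v=-0.613, θ₁=-0.003, ω₁=0.457, θ₂=-0.019, ω₂=0.342
apply F[19]=+1.738 → step 20: x=-0.161, v=-0.592, θ₁=0.006, ω₁=0.414, θ₂=-0.013, ω₂=0.326
apply F[20]=+1.929 → step 21: x=-0.172, v=-0.570, θ₁=0.014, ω₁=0.372, θ₂=-0.006, ω₂=0.308
apply F[21]=+2.080 → step 22: x=-0.184, v=-0.547, θ₁=0.021, ω₁=0.331, θ₂=-0.000, ω₂=0.289
apply F[22]=+2.194 → step 23: x=-0.194, v=-0.523, θ₁=0.027, ω₁=0.292, θ₂=0.005, ω₂=0.270
apply F[23]=+2.277 → step 24: x=-0.205, v=-0.499, θ₁=0.033, ω₁=0.256, θ₂=0.010, ω₂=0.250
apply F[24]=+2.331 → step 25: x=-0.214, v=-0.475, θ₁=0.037, ω₁=0.221, θ₂=0.015, ω₂=0.230
apply F[25]=+2.360 → step 26: x=-0.224, v=-0.451, θ₁=0.042, ω₁=0.189, θ₂=0.020, ω₂=0.210
apply F[26]=+2.370 → step 27: x=-0.232, v=-0.428, θ₁=0.045, ω₁=0.160, θ₂=0.024, ω₂=0.190
apply F[27]=+2.360 → step 28: x=-0.241, v=-0.405, θ₁=0.048, ω₁=0.133, θ₂=0.027, ω₂=0.171
apply F[28]=+2.337 → step 29: x=-0.248, v=-0.382, θ₁=0.050, ω₁=0.108, θ₂=0.030, ω₂=0.152
apply F[29]=+2.301 → step 30: x=-0.256, v=-0.360, θ₁=0.052, ω₁=0.086, θ₂=0.033, ω₂=0.134
apply F[30]=+2.258 → step 31: x=-0.263, v=-0.339, θ₁=0.054, ω₁=0.066, θ₂=0.036, ω₂=0.118
apply F[31]=+2.207 → step 32: x=-0.269, v=-0.319, θ₁=0.055, ω₁=0.048, θ₂=0.038, ω₂=0.102
apply F[32]=+2.150 → step 33: x=-0.276, v=-0.299, θ₁=0.056, ω₁=0.032, θ₂=0.040, ω₂=0.087
apply F[33]=+2.092 → step 34: x=-0.281, v=-0.280, θ₁=0.056, ω₁=0.018, θ₂=0.042, ω₂=0.073
apply F[34]=+2.030 → step 35: x=-0.287, v=-0.263, θ₁=0.057, ω₁=0.006, θ₂=0.043, ω₂=0.060
Max |angle| over trajectory = 0.155 rad = 8.9°.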